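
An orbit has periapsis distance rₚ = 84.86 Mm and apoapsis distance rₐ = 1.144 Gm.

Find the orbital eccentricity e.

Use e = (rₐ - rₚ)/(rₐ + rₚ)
rₚ = 84.86 Mm = 8.486 × 10^7 m
rₐ = 1.144 Gm = 1.144 × 10^9 m
rₐ − rₚ = 1.05914 × 10^9 m
rₐ + rₚ = 1.22886 × 10^9 m
e = (rₐ − rₚ)/(rₐ + rₚ) = 0.861888

Final answer: e = 0.8619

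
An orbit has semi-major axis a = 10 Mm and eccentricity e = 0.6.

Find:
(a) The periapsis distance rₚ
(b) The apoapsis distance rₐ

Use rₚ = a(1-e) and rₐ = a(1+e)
a = 10 Mm = 1 × 10^7 m
e = 0.6:  1 − e = 0.4,  1 + e = 1.6
(a) rₚ = a(1 − e) = 1 × 10^7 m × 0.4 = 4 × 10^6 m ≈ 4 Mm
(b) rₐ = a(1 + e) = 1 × 10^7 m × 1.6 = 1.6 × 10^7 m ≈ 16 Mm

Final answer:
(a) rₚ = 4 Mm
(b) rₐ = 16 Mm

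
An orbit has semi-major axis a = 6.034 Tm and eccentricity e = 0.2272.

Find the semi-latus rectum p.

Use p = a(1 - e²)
a = 6.034 Tm = 6.034 × 10^12 m
e = 0.2272,  e² = 0.0516198,  1 − e² = 0.94838
p = a(1 − e²) = 6.034 × 10^12 m × 0.94838 = 5.72253 × 10^12 m ≈ 5.723 Tm

Final answer: p = 5.723 Tm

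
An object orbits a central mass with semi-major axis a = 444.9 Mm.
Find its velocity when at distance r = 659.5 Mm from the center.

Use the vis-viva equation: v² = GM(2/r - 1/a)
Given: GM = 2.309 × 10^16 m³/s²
a = 444.9 Mm = 4.449 × 10^8 m
r = 659.5 Mm = 6.595 × 10^8 m
GM = 2.309 × 10^16 m³/s²
2/r − 1/a = 3.0326 × 10^-9 − 2.2477 × 10^-9 = 7.84904 × 10^-10 m⁻¹
v² = GM (2/r − 1/a) = 1.81234 × 10^7 m²/s²
v = 4257.16 m/s ≈ 4.257 km/s

Final answer: 4.257 km/s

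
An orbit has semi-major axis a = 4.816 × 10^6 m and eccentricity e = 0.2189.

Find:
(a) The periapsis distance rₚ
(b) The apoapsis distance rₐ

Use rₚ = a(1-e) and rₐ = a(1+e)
a = 4.816 × 10^6 m
e = 0.2189:  1 − e = 0.7811,  1 + e = 1.2189
(a) rₚ = a(1 − e) = 4.816 × 10^6 m × 0.7811 = 3.76178 × 10^6 m ≈ 3.762 × 10^6 m
(b) rₐ = a(1 + e) = 4.816 × 10^6 m × 1.2189 = 5.87022 × 10^6 m ≈ 5.87 × 10^6 m

Final answer:
(a) rₚ = 3.762 × 10^6 m
(b) rₐ = 5.87 × 10^6 m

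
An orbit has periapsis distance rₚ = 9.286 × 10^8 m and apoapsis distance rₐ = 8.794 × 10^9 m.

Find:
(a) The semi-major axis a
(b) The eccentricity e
rₚ = 9.286 × 10^8 m
rₐ = 8.794 × 10^9 m
(a) a = (rₚ + rₐ)/2 = 4.8613 × 10^9 m ≈ 4.861 × 10^9 m
(b) e = (rₐ − rₚ)/(rₐ + rₚ) = (7.8654 × 10^9) / (9.7226 × 10^9) = 0.808981

Final answer:
(a) a = 4.861 × 10^9 m
(b) e = 0.809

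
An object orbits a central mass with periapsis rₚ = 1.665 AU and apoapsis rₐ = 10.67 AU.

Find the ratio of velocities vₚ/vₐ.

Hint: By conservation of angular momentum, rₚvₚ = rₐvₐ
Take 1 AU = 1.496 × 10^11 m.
rₚ = 1.665 AU = 2.49084 × 10^11 m
rₐ = 10.67 AU = 1.59623 × 10^12 m
rₚvₚ = rₐvₐ  ⇒  vₚ/vₐ = rₐ/rₚ
vₚ/vₐ = (1.59623 × 10^12) / (2.49084 × 10^11) = 6.40841

Final answer: vₚ/vₐ = 6.408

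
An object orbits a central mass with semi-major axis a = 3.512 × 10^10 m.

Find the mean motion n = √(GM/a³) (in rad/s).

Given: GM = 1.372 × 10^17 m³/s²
a = 3.512 × 10^10 m
GM = 1.372 × 10^17 m³/s²
a³ = 4.33175 × 10^31 m³
GM/a³ = (1.372 × 10^17) / (4.33175 × 10^31) = 3.16731 × 10^-15 s⁻²
n = √(GM/a³) = 5.62789 × 10^-8 rad/s ≈ 5.628 × 10^-8 rad/s

Final answer: n = 5.628 × 10^-8 rad/s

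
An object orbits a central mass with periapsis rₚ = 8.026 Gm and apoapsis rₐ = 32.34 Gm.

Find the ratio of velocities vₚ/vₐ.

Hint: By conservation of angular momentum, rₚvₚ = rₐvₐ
rₚ = 8.026 Gm = 8.026 × 10^9 m
rₐ = 32.34 Gm = 3.234 × 10^10 m
rₚvₚ = rₐvₐ  ⇒  vₚ/vₐ = rₐ/rₚ
vₚ/vₐ = (3.234 × 10^10) / (8.026 × 10^9) = 4.0294

Final answer: vₚ/vₐ = 4.029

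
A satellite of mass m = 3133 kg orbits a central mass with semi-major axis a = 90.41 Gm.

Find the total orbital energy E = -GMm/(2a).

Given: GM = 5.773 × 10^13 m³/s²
a = 90.41 Gm = 9.041 × 10^10 m
GM = 5.773 × 10^13 m³/s²
2a = 1.8082 × 10^11 m
GMm = 5.773 × 10^13 × 3133 = 1.80868 × 10^17 m³·kg/s²
E = −GMm/(2a) = -1.00027 × 10^6 J ≈ -1 MJ

Final answer: -1 MJ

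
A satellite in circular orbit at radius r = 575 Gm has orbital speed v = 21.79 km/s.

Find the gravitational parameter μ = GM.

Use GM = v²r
r = 575 Gm = 5.75 × 10^11 m
v = 21.79 km/s = 21790 m/s
v² = 4.74804 × 10^8 m²/s²
GM = v²r = 4.74804 × 10^8 × 5.75 × 10^11 = 2.73012 × 10^20 m³/s²
GM ≈ 2.73 × 10^20 m³/s²

Final answer: GM = 2.73 × 10^20 m³/s²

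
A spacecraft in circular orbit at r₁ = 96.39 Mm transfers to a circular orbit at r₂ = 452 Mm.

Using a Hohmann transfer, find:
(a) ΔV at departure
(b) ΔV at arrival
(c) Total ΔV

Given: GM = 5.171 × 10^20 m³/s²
r₁ = 96.39 Mm = 9.639 × 10^7 m
r₂ = 452 Mm = 4.52 × 10^8 m
GM = 5.171 × 10^20 m³/s²
Transfer ellipse: a_t = (r₁ + r₂)/2 = 2.74195 × 10^8 m
Circular speed at r₁: v₁ = √(GM/r₁) = 2.31617 × 10^6 m/s
Transfer speed at r₁ (periapsis): v₁ₜ = √(GM(2/r₁ − 1/a_t)) = 2.97379 × 10^6 m/s
(a) ΔV₁ = v₁ₜ − v₁ = 657618 m/s ≈ 657.6 km/s
Circular speed at r₂: v₂ = √(GM/r₂) = 1.06959 × 10^6 m/s
Transfer speed at r₂ (apoapsis): v₂ₜ = √(GM(2/r₂ − 1/a_t)) = 634168 m/s
(b) ΔV₂ = v₂ − v₂ₜ = 435424 m/s ≈ 435.4 km/s
(c) ΔV_total = ΔV₁ + ΔV₂ = 1.09304 × 10^6 m/s ≈ 1093 km/s

Final answer:
(a) ΔV₁ = 657.6 km/s
(b) ΔV₂ = 435.4 km/s
(c) ΔV_total = 1093 km/s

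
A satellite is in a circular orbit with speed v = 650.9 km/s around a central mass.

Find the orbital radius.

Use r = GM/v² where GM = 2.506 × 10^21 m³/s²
v = 650.9 km/s = 650900 m/s
GM = 2.506 × 10^21 m³/s²
v² = 4.23671 × 10^11 m²/s²
r = GM/v² = (2.506 × 10^21) / (4.23671 × 10^11) = 5.91497 × 10^9 m ≈ 5.915 × 10^9 m

Final answer: 5.915 × 10^9 m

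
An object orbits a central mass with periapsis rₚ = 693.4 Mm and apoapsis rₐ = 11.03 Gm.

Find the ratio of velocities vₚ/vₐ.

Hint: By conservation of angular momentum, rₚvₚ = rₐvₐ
rₚ = 693.4 Mm = 6.934 × 10^8 m
rₐ = 11.03 Gm = 1.103 × 10^10 m
rₚvₚ = rₐvₐ  ⇒  vₚ/vₐ = rₐ/rₚ
vₚ/vₐ = (1.103 × 10^10) / (6.934 × 10^8) = 15.9071

Final answer: vₚ/vₐ = 15.91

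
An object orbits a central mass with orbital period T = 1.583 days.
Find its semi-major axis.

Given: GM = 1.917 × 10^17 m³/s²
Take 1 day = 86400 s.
T = 1.583 days = 136771 s
GM = 1.917 × 10^17 m³/s²
Kepler's third law: a³ = GM T² / (4π²)
T² = 1.87064 × 10^10 s²
a³ = (1.917 × 10^17) × (1.87064 × 10^10) / (4π²) = 9.08347 × 10^25 m³
a = (a³)^(1/3) = 4.49522 × 10^8 m ≈ 449.5 Mm

Final answer: 449.5 Mm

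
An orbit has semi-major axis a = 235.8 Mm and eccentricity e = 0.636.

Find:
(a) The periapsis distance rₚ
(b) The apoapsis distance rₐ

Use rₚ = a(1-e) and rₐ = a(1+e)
a = 235.8 Mm = 2.358 × 10^8 m
e = 0.636:  1 − e = 0.364,  1 + e = 1.636
(a) rₚ = a(1 − e) = 2.358 × 10^8 m × 0.364 = 8.58312 × 10^7 m ≈ 85.83 Mm
(b) rₐ = a(1 + e) = 2.358 × 10^8 m × 1.636 = 3.85769 × 10^8 m ≈ 385.8 Mm

Final answer:
(a) rₚ = 85.83 Mm
(b) rₐ = 385.8 Mm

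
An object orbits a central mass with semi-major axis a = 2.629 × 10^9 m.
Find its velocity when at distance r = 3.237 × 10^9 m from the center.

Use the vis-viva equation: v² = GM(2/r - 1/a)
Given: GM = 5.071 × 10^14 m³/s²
a = 2.629 × 10^9 m
r = 3.237 × 10^9 m
GM = 5.071 × 10^14 m³/s²
2/r − 1/a = 6.17856 × 10^-10 − 3.80373 × 10^-10 = 2.37483 × 10^-10 m⁻¹
v² = GM (2/r − 1/a) = 120428 m²/s²
v = 347.027 m/s ≈ 347 m/s

Final answer: 347 m/s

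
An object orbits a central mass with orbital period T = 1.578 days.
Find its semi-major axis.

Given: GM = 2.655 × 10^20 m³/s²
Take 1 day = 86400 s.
T = 1.578 days = 136339 s
GM = 2.655 × 10^20 m³/s²
Kepler's third law: a³ = GM T² / (4π²)
T² = 1.85884 × 10^10 s²
a³ = (2.655 × 10^20) × (1.85884 × 10^10) / (4π²) = 1.2501 × 10^29 m³
a = (a³)^(1/3) = 5.00014 × 10^9 m ≈ 5 Gm

Final answer: 5 Gm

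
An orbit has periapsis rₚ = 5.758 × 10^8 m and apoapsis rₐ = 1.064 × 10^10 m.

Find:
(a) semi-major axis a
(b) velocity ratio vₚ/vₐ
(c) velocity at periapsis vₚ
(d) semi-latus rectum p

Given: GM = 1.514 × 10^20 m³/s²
rₚ = 5.758 × 10^8 m
rₐ = 1.064 × 10^10 m
GM = 1.514 × 10^20 m³/s²
a = (rₚ + rₐ)/2 = 5.6079 × 10^9 m
e = (rₐ − rₚ)/(rₐ + rₚ) = (1.00642 × 10^10) / (1.12158 × 10^10) = 0.897323
(a) a = 5.6079 × 10^9 m ≈ 5.608 × 10^9 m
(b) vₚ/vₐ = rₐ/rₚ (angular momentum) = (1.064 × 10^10) / (5.758 × 10^8) = 18.4786 ≈ 18.48
(c) vₚ² = GM (2/rₚ − 1/a) = 1.514 × 10^20 × (3.47343 × 10^-9 − 1.7832 × 10^-10) = 4.98879 × 10^11 m²/s²;  vₚ = 706314 m/s ≈ 706.3 km/s
(d) 1 − e² = 0.194811;  p = a(1 − e²) = 5.6079 × 10^9 × 0.194811 = 1.09248 × 10^9 m ≈ 1.092 × 10^9 m

Final answer:
(a) semi-major axis a = 5.608 × 10^9 m
(b) velocity ratio vₚ/vₐ = 18.48
(c) velocity at periapsis vₚ = 706.3 km/s
(d) semi-latus rectum p = 1.092 × 10^9 m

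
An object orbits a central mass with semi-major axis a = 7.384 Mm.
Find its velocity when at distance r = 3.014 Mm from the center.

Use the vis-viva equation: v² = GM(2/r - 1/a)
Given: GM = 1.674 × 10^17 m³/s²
a = 7.384 Mm = 7.384 × 10^6 m
r = 3.014 Mm = 3.014 × 10^6 m
GM = 1.674 × 10^17 m³/s²
2/r − 1/a = 6.6357 × 10^-7 − 1.35428 × 10^-7 = 5.28142 × 10^-7 m⁻¹
v² = GM (2/r − 1/a) = 8.8411 × 10^10 m²/s²
v = 297340 m/s ≈ 297.3 km/s

Final answer: 297.3 km/s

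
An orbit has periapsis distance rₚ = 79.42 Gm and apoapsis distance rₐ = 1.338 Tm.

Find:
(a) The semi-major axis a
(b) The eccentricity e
rₚ = 79.42 Gm = 7.942 × 10^10 m
rₐ = 1.338 Tm = 1.338 × 10^12 m
(a) a = (rₚ + rₐ)/2 = 7.0871 × 10^11 m ≈ 708.7 Gm
(b) e = (rₐ − rₚ)/(rₐ + rₚ) = (1.25858 × 10^12) / (1.41742 × 10^12) = 0.887937

Final answer:
(a) a = 708.7 Gm
(b) e = 0.8879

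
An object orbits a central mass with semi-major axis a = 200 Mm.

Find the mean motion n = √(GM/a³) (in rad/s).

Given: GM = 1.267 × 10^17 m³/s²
a = 200 Mm = 2 × 10^8 m
GM = 1.267 × 10^17 m³/s²
a³ = 8 × 10^24 m³
GM/a³ = (1.267 × 10^17) / (8 × 10^24) = 1.58375 × 10^-8 s⁻²
n = √(GM/a³) = 0.000125847 rad/s ≈ 0.0001258 rad/s

Final answer: n = 0.0001258 rad/s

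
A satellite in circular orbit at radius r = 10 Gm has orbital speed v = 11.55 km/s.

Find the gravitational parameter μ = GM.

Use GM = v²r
r = 10 Gm = 1 × 10^10 m
v = 11.55 km/s = 11550 m/s
v² = 1.33402 × 10^8 m²/s²
GM = v²r = 1.33402 × 10^8 × 1 × 10^10 = 1.33402 × 10^18 m³/s²
GM ≈ 1.334 × 10^18 m³/s²

Final answer: GM = 1.334 × 10^18 m³/s²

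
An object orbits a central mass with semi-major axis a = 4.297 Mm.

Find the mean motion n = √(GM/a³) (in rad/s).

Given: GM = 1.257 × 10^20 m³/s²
a = 4.297 Mm = 4.297 × 10^6 m
GM = 1.257 × 10^20 m³/s²
a³ = 7.93407 × 10^19 m³
GM/a³ = (1.257 × 10^20) / (7.93407 × 10^19) = 1.58431 s⁻²
n = √(GM/a³) = 1.25869 rad/s ≈ 1.259 rad/s

Final answer: n = 1.259 rad/s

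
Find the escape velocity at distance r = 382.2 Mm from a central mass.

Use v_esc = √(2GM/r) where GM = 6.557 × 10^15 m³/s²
r = 382.2 Mm = 3.822 × 10^8 m
GM = 6.557 × 10^15 m³/s²
2GM/r = 2 × (6.557 × 10^15) / (3.822 × 10^8) = 3.43119 × 10^7 m²/s²
v_esc = √(2GM/r) = 5857.63 m/s ≈ 5.858 km/s

Final answer: 5.858 km/s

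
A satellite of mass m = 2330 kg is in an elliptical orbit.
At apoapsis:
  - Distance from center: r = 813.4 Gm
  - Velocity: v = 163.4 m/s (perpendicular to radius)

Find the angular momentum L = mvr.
r = 813.4 Gm = 8.134 × 10^11 m
v = 163.4 m/s
vr = 163.4 × 8.134 × 10^11 = 1.3291 × 10^14 m²/s
L = m × vr = 2330 × 1.3291 × 10^14 = 3.09679 × 10^17 kg·m²/s ≈ 3.097 × 10^17 kg·m²/s

Final answer: L = 3.097 × 10^17 kg·m²/s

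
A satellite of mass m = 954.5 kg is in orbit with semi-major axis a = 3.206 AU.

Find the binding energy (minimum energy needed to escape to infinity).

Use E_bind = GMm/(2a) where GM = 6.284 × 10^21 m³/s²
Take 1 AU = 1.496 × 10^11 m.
a = 3.206 AU = 4.79618 × 10^11 m
GM = 6.284 × 10^21 m³/s²
m = 954.5 kg
GMm = 6.284 × 10^21 × 954.5 = 5.99808 × 10^24 m³·kg/s²
2a = 9.59235 × 10^11 m
E_bind = GMm/(2a) = 6.25298 × 10^12 J ≈ 6.253 TJ

Final answer: 6.253 TJ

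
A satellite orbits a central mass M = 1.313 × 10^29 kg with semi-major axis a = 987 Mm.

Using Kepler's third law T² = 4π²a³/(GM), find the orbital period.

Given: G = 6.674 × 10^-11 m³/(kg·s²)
M = 1.313 × 10^29 kg
GM = G × M = 6.674 × 10^-11 × 1.313 × 10^29 = 8.76296 × 10^18 m³/s²
a = 987 Mm = 9.87 × 10^8 m
a³ = 9.61505 × 10^26 m³
T = 2π √(a³/GM) = 2π √((9.61505 × 10^26) / (8.76296 × 10^18)) = 2π × 10474.9 s
T = 65815.8 s ≈ 18.28 hours

Final answer: 18.28 hours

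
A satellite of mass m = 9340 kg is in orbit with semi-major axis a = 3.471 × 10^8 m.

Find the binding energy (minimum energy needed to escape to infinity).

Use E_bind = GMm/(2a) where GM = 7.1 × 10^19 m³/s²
a = 3.471 × 10^8 m
GM = 7.1 × 10^19 m³/s²
m = 9340 kg
GMm = 7.1 × 10^19 × 9340 = 6.6314 × 10^23 m³·kg/s²
2a = 6.942 × 10^8 m
E_bind = GMm/(2a) = 9.55258 × 10^14 J ≈ 955.3 TJ

Final answer: 955.3 TJ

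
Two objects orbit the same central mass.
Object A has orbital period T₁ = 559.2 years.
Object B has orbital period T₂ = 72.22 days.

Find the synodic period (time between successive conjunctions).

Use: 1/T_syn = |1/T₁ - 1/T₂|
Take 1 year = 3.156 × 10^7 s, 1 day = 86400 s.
T₁ = 559.2 years = 1.76484 × 10^10 s
T₂ = 72.22 days = 6.23981 × 10^6 s
1/T₁ = 5.66625 × 10^-11 s⁻¹
1/T₂ = 1.60261 × 10^-7 s⁻¹
|1/T₁ − 1/T₂| = 1.60205 × 10^-7 s⁻¹
T_syn = 1 / |1/T₁ − 1/T₂| = 6.24201 × 10^6 s ≈ 72.25 days

Final answer: T_syn = 72.25 days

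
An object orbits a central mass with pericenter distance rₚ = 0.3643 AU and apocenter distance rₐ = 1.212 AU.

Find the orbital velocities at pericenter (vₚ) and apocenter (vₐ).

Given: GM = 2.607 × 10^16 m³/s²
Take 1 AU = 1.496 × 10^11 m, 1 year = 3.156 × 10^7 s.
rₚ = 0.3643 AU = 5.44993 × 10^10 m
rₐ = 1.212 AU = 1.81315 × 10^11 m
GM = 2.607 × 10^16 m³/s²
a = (rₚ + rₐ)/2 = 1.17907 × 10^11 m
Vis-viva: v² = GM (2/r − 1/a)
vₚ² = 2.607 × 10^16 × (3.66977 × 10^-11 − 8.48124 × 10^-12) = 735604 m²/s²
vₚ = 857.674 m/s ≈ 0.1809 AU/year
vₐ² = 2.607 × 10^16 × (1.10305 × 10^-11 − 8.48124 × 10^-12) = 66459.5 m²/s²
vₐ = 257.797 m/s ≈ 257.8 m/s

Final answer: vₚ = 0.1809 AU/year, vₐ = 257.8 m/s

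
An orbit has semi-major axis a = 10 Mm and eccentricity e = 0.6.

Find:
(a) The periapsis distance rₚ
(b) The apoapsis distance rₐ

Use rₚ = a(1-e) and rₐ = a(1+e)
a = 10 Mm = 1 × 10^7 m
e = 0.6:  1 − e = 0.4,  1 + e = 1.6
(a) rₚ = a(1 − e) = 1 × 10^7 m × 0.4 = 4 × 10^6 m ≈ 4 Mm
(b) rₐ = a(1 + e) = 1 × 10^7 m × 1.6 = 1.6 × 10^7 m ≈ 16 Mm

Final answer:
(a) rₚ = 4 Mm
(b) rₐ = 16 Mm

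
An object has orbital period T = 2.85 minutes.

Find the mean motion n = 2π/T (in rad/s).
T = 2.85 minutes = 171 s
n = 2π / 171 s = 0.0367438 rad/s ≈ 0.03674 rad/s

Final answer: n = 0.03674 rad/s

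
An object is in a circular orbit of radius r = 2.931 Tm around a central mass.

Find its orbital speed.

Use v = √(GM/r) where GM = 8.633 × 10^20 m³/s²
r = 2.931 Tm = 2.931 × 10^12 m
GM = 8.633 × 10^20 m³/s²
GM/r = (8.633 × 10^20) / (2.931 × 10^12) = 2.94541 × 10^8 m²/s²
v = √(GM/r) = 17162.2 m/s ≈ 17.16 km/s

Final answer: 17.16 km/s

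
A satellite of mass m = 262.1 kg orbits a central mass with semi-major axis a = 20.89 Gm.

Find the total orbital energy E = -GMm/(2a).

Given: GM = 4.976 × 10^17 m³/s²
a = 20.89 Gm = 2.089 × 10^10 m
GM = 4.976 × 10^17 m³/s²
2a = 4.178 × 10^10 m
GMm = 4.976 × 10^17 × 262.1 = 1.30421 × 10^20 m³·kg/s²
E = −GMm/(2a) = -3.12161 × 10^9 J ≈ -3.122 GJ

Final answer: -3.122 GJ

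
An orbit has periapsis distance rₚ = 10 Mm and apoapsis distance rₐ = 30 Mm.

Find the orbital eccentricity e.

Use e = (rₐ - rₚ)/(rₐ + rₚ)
rₚ = 10 Mm = 1 × 10^7 m
rₐ = 30 Mm = 3 × 10^7 m
rₐ − rₚ = 2 × 10^7 m
rₐ + rₚ = 4 × 10^7 m
e = (rₐ − rₚ)/(rₐ + rₚ) = 0.5

Final answer: e = 0.5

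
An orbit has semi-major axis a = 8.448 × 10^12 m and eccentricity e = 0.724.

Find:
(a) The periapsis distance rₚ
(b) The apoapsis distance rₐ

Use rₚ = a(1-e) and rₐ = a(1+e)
a = 8.448 × 10^12 m
e = 0.724:  1 − e = 0.276,  1 + e = 1.724
(a) rₚ = a(1 − e) = 8.448 × 10^12 m × 0.276 = 2.33165 × 10^12 m ≈ 2.332 × 10^12 m
(b) rₐ = a(1 + e) = 8.448 × 10^12 m × 1.724 = 1.45644 × 10^13 m ≈ 1.456 × 10^13 m

Final answer:
(a) rₚ = 2.332 × 10^12 m
(b) rₐ = 1.456 × 10^13 m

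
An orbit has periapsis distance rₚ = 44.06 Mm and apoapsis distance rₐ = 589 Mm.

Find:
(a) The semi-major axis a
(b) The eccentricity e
rₚ = 44.06 Mm = 4.406 × 10^7 m
rₐ = 589 Mm = 5.89 × 10^8 m
(a) a = (rₚ + rₐ)/2 = 3.1653 × 10^8 m ≈ 316.5 Mm
(b) e = (rₐ − rₚ)/(rₐ + rₚ) = (5.4494 × 10^8) / (6.3306 × 10^8) = 0.860803

Final answer:
(a) a = 316.5 Mm
(b) e = 0.8608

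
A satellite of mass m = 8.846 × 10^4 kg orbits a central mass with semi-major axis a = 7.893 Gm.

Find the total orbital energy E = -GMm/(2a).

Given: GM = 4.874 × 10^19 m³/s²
a = 7.893 Gm = 7.893 × 10^9 m
GM = 4.874 × 10^19 m³/s²
2a = 1.5786 × 10^10 m
GMm = 4.874 × 10^19 × 88460 = 4.31154 × 10^24 m³·kg/s²
E = −GMm/(2a) = -2.73124 × 10^14 J ≈ -273.1 TJ

Final answer: -273.1 TJ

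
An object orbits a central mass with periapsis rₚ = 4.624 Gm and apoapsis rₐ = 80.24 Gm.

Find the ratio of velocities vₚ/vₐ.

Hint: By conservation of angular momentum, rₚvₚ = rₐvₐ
rₚ = 4.624 Gm = 4.624 × 10^9 m
rₐ = 80.24 Gm = 8.024 × 10^10 m
rₚvₚ = rₐvₐ  ⇒  vₚ/vₐ = rₐ/rₚ
vₚ/vₐ = (8.024 × 10^10) / (4.624 × 10^9) = 17.3529

Final answer: vₚ/vₐ = 17.35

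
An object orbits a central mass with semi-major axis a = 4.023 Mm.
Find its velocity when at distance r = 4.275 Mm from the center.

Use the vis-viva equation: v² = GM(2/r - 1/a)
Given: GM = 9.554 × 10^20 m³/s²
a = 4.023 Mm = 4.023 × 10^6 m
r = 4.275 Mm = 4.275 × 10^6 m
GM = 9.554 × 10^20 m³/s²
2/r − 1/a = 4.67836 × 10^-7 − 2.48571 × 10^-7 = 2.19266 × 10^-7 m⁻¹
v² = GM (2/r − 1/a) = 2.09486 × 10^14 m²/s²
v = 1.44736 × 10^7 m/s ≈ 1.447 × 10^4 km/s

Final answer: 1.447 × 10^4 km/s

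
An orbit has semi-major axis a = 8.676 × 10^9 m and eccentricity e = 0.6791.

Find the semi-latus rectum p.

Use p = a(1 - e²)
a = 8.676 × 10^9 m
e = 0.6791,  e² = 0.461177,  1 − e² = 0.538823
p = a(1 − e²) = 8.676 × 10^9 m × 0.538823 = 4.67483 × 10^9 m ≈ 4.675 × 10^9 m

Final answer: p = 4.675 × 10^9 m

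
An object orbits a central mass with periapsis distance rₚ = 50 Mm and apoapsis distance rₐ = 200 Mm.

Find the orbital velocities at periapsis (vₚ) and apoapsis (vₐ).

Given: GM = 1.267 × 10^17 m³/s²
rₚ = 50 Mm = 5 × 10^7 m
rₐ = 200 Mm = 2 × 10^8 m
GM = 1.267 × 10^17 m³/s²
a = (rₚ + rₐ)/2 = 1.25 × 10^8 m
Vis-viva: v² = GM (2/r − 1/a)
vₚ² = 1.267 × 10^17 × (4 × 10^-8 − 8 × 10^-9) = 4.0544 × 10^9 m²/s²
vₚ = 63674.2 m/s ≈ 63.67 km/s
vₐ² = 1.267 × 10^17 × (1 × 10^-8 − 8 × 10^-9) = 2.534 × 10^8 m²/s²
vₐ = 15918.5 m/s ≈ 15.92 km/s

Final answer: vₚ = 63.67 km/s, vₐ = 15.92 km/s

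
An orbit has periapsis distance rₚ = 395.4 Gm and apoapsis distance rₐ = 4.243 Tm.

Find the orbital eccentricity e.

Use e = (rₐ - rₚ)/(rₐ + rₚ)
rₚ = 395.4 Gm = 3.954 × 10^11 m
rₐ = 4.243 Tm = 4.243 × 10^12 m
rₐ − rₚ = 3.8476 × 10^12 m
rₐ + rₚ = 4.6384 × 10^12 m
e = (rₐ − rₚ)/(rₐ + rₚ) = 0.82951

Final answer: e = 0.8295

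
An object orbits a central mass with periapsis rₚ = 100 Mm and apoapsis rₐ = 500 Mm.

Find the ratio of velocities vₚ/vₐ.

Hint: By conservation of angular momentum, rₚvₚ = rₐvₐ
rₚ = 100 Mm = 1 × 10^8 m
rₐ = 500 Mm = 5 × 10^8 m
rₚvₚ = rₐvₐ  ⇒  vₚ/vₐ = rₐ/rₚ
vₚ/vₐ = (5 × 10^8) / (1 × 10^8) = 5

Final answer: vₚ/vₐ = 5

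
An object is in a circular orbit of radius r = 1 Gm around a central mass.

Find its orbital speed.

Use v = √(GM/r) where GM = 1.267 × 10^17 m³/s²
r = 1 Gm = 1 × 10^9 m
GM = 1.267 × 10^17 m³/s²
GM/r = (1.267 × 10^17) / (1 × 10^9) = 1.267 × 10^8 m²/s²
v = √(GM/r) = 11256.1 m/s ≈ 11.26 km/s

Final answer: 11.26 km/s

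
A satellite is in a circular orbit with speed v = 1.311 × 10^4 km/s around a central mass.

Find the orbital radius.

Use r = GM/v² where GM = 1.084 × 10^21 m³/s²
v = 1.311 × 10^4 km/s = 1.311 × 10^7 m/s
GM = 1.084 × 10^21 m³/s²
v² = 1.71872 × 10^14 m²/s²
r = GM/v² = (1.084 × 10^21) / (1.71872 × 10^14) = 6.30702 × 10^6 m ≈ 6.307 Mm

Final answer: 6.307 Mm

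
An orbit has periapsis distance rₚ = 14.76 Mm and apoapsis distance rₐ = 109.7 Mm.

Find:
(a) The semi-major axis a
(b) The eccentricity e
rₚ = 14.76 Mm = 1.476 × 10^7 m
rₐ = 109.7 Mm = 1.097 × 10^8 m
(a) a = (rₚ + rₐ)/2 = 6.223 × 10^7 m ≈ 62.23 Mm
(b) e = (rₐ − rₚ)/(rₐ + rₚ) = (9.494 × 10^7) / (1.2446 × 10^8) = 0.762815

Final answer:
(a) a = 62.23 Mm
(b) e = 0.7628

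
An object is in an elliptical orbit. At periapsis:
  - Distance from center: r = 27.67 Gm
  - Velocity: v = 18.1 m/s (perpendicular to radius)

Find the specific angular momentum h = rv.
r = 27.67 Gm = 2.767 × 10^10 m
v = 18.1 m/s
h = rv = 2.767 × 10^10 × 18.1 = 5.00827 × 10^11 m²/s ≈ 5.008 × 10^11 m²/s

Final answer: h = 5.008 × 10^11 m²/s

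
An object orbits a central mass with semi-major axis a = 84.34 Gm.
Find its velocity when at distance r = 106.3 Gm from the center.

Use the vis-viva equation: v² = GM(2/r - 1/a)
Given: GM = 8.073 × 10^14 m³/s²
a = 84.34 Gm = 8.434 × 10^10 m
r = 106.3 Gm = 1.063 × 10^11 m
GM = 8.073 × 10^14 m³/s²
2/r − 1/a = 1.88147 × 10^-11 − 1.18568 × 10^-11 = 6.95791 × 10^-12 m⁻¹
v² = GM (2/r − 1/a) = 5617.12 m²/s²
v = 74.9474 m/s ≈ 74.95 m/s

Final answer: 74.95 m/s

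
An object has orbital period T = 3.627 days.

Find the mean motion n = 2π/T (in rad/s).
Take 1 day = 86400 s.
T = 3.627 days = 313373 s
n = 2π / 313373 s = 2.00502 × 10^-5 rad/s ≈ 2.005 × 10^-5 rad/s

Final answer: n = 2.005 × 10^-5 rad/s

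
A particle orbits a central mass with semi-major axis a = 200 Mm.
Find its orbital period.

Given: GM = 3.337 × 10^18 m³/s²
a = 200 Mm = 2 × 10^8 m
GM = 3.337 × 10^18 m³/s²
a³ = 8 × 10^24 m³
T = 2π √(a³/GM) = 2π √((8 × 10^24) / (3.337 × 10^18)) = 2π × 1548.34 s
T = 9728.52 s ≈ 2.702 hours

Final answer: 2.702 hours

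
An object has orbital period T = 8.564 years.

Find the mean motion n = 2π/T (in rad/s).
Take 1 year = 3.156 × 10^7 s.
T = 8.564 years = 2.7028 × 10^8 s
n = 2π / (2.7028 × 10^8 s) = 2.3247 × 10^-8 rad/s ≈ 2.325 × 10^-8 rad/s

Final answer: n = 2.325 × 10^-8 rad/s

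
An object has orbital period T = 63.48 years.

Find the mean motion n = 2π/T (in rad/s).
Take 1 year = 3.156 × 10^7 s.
T = 63.48 years = 2.00343 × 10^9 s
n = 2π / (2.00343 × 10^9 s) = 3.13622 × 10^-9 rad/s ≈ 3.136 × 10^-9 rad/s

Final answer: n = 3.136 × 10^-9 rad/s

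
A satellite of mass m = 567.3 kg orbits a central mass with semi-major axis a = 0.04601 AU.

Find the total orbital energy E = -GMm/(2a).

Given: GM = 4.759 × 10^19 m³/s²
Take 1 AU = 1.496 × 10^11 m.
a = 0.04601 AU = 6.8831 × 10^9 m
GM = 4.759 × 10^19 m³/s²
2a = 1.37662 × 10^10 m
GMm = 4.759 × 10^19 × 567.3 = 2.69978 × 10^22 m³·kg/s²
E = −GMm/(2a) = -1.96117 × 10^12 J ≈ -1.961 TJ

Final answer: -1.961 TJ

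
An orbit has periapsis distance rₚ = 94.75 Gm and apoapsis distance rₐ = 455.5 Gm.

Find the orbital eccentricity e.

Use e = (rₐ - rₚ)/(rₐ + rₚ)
rₚ = 94.75 Gm = 9.475 × 10^10 m
rₐ = 455.5 Gm = 4.555 × 10^11 m
rₐ − rₚ = 3.6075 × 10^11 m
rₐ + rₚ = 5.5025 × 10^11 m
e = (rₐ − rₚ)/(rₐ + rₚ) = 0.655611

Final answer: e = 0.6556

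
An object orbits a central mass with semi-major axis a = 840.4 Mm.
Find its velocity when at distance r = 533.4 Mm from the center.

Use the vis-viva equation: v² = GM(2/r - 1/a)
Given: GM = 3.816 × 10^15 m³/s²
a = 840.4 Mm = 8.404 × 10^8 m
r = 533.4 Mm = 5.334 × 10^8 m
GM = 3.816 × 10^15 m³/s²
2/r − 1/a = 3.74953 × 10^-9 − 1.18991 × 10^-9 = 2.55962 × 10^-9 m⁻¹
v² = GM (2/r − 1/a) = 9.76752 × 10^6 m²/s²
v = 3125.3 m/s ≈ 3.125 km/s

Final answer: 3.125 km/s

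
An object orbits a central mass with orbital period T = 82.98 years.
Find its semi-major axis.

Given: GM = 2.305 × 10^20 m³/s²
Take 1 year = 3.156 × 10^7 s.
T = 82.98 years = 2.61885 × 10^9 s
GM = 2.305 × 10^20 m³/s²
Kepler's third law: a³ = GM T² / (4π²)
T² = 6.85837 × 10^18 s²
a³ = (2.305 × 10^20) × (6.85837 × 10^18) / (4π²) = 4.00435 × 10^37 m³
a = (a³)^(1/3) = 3.42119 × 10^12 m ≈ 3.421 Tm

Final answer: 3.421 Tm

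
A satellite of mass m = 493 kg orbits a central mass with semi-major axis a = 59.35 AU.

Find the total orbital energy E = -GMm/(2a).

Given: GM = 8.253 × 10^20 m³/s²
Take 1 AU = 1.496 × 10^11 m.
a = 59.35 AU = 8.87876 × 10^12 m
GM = 8.253 × 10^20 m³/s²
2a = 1.77575 × 10^13 m
GMm = 8.253 × 10^20 × 493 = 4.06873 × 10^23 m³·kg/s²
E = −GMm/(2a) = -2.29127 × 10^10 J ≈ -22.91 GJ

Final answer: -22.91 GJ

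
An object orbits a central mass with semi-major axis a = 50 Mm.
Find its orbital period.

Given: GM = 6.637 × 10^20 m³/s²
a = 50 Mm = 5 × 10^7 m
GM = 6.637 × 10^20 m³/s²
a³ = 1.25 × 10^23 m³
T = 2π √(a³/GM) = 2π √((1.25 × 10^23) / (6.637 × 10^20)) = 2π × 13.7236 s
T = 86.2281 s ≈ 1.437 minutes

Final answer: 1.437 minutes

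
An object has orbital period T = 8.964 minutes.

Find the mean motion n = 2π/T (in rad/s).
T = 8.964 minutes = 537.84 s
n = 2π / 537.84 s = 0.0116823 rad/s ≈ 0.01168 rad/s

Final answer: n = 0.01168 rad/s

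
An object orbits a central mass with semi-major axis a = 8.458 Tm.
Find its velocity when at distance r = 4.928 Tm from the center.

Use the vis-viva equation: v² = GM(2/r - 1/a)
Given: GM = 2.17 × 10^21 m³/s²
a = 8.458 Tm = 8.458 × 10^12 m
r = 4.928 Tm = 4.928 × 10^12 m
GM = 2.17 × 10^21 m³/s²
2/r − 1/a = 4.05844 × 10^-13 − 1.18231 × 10^-13 = 2.87613 × 10^-13 m⁻¹
v² = GM (2/r − 1/a) = 6.2412 × 10^8 m²/s²
v = 24982.4 m/s ≈ 24.98 km/s

Final answer: 24.98 km/s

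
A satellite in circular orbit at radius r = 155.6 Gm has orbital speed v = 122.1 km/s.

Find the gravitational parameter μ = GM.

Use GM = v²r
r = 155.6 Gm = 1.556 × 10^11 m
v = 122.1 km/s = 122100 m/s
v² = 1.49084 × 10^10 m²/s²
GM = v²r = 1.49084 × 10^10 × 1.556 × 10^11 = 2.31975 × 10^21 m³/s²
GM ≈ 2.32 × 10^21 m³/s²

Final answer: GM = 2.32 × 10^21 m³/s²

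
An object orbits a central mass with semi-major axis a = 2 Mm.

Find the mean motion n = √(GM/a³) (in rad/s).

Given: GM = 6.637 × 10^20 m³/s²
a = 2 Mm = 2 × 10^6 m
GM = 6.637 × 10^20 m³/s²
a³ = 8 × 10^18 m³
GM/a³ = (6.637 × 10^20) / (8 × 10^18) = 82.9625 s⁻²
n = √(GM/a³) = 9.10838 rad/s ≈ 9.108 rad/s

Final answer: n = 9.108 rad/s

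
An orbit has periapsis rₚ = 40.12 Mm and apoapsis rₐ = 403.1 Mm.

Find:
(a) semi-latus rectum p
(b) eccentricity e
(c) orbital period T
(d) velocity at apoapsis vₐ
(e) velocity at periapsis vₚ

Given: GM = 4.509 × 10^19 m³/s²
rₚ = 40.12 Mm = 4.012 × 10^7 m
rₐ = 403.1 Mm = 4.031 × 10^8 m
GM = 4.509 × 10^19 m³/s²
a = (rₚ + rₐ)/2 = 2.2161 × 10^8 m
e = (rₐ − rₚ)/(rₐ + rₚ) = (3.6298 × 10^8) / (4.4322 × 10^8) = 0.818961
(a) 1 − e² = 0.329302;  p = a(1 − e²) = 2.2161 × 10^8 × 0.329302 = 7.29767 × 10^7 m ≈ 72.98 Mm
(b) e = 0.818961 ≈ 0.819
(c) a³ = 1.08835 × 10^25 m³;  T = 2π √(a³/GM) = 2π × 491.297 s = 3086.91 s ≈ 51.45 minutes
(d) vₐ² = GM (2/rₐ − 1/a) = 4.509 × 10^19 × (4.96155 × 10^-9 − 4.51243 × 10^-9) = 2.02507 × 10^10 m²/s²;  vₐ = 142305 m/s ≈ 142.3 km/s
(e) vₚ² = GM (2/rₚ − 1/a) = 4.509 × 10^19 × (4.98504 × 10^-8 − 4.51243 × 10^-9) = 2.04429 × 10^12 m²/s²;  vₚ = 1.42979 × 10^6 m/s ≈ 1430 km/s

Final answer:
(a) semi-latus rectum p = 72.98 Mm
(b) eccentricity e = 0.819
(c) orbital period T = 51.45 minutes
(d) velocity at apoapsis vₐ = 142.3 km/s
(e) velocity at periapsis vₚ = 1430 km/s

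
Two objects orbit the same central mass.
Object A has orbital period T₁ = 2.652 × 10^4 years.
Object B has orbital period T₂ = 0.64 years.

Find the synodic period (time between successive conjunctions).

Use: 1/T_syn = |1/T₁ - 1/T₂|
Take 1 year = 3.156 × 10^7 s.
T₁ = 2.652 × 10^4 years = 8.36971 × 10^11 s
T₂ = 0.64 years = 2.01984 × 10^7 s
1/T₁ = 1.19478 × 10^-12 s⁻¹
1/T₂ = 4.95089 × 10^-8 s⁻¹
|1/T₁ − 1/T₂| = 4.95077 × 10^-8 s⁻¹
T_syn = 1 / |1/T₁ − 1/T₂| = 2.01989 × 10^7 s ≈ 0.64 years

Final answer: T_syn = 0.64 years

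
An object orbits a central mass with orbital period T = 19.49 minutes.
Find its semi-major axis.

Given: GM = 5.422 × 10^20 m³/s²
T = 19.49 minutes = 1169.4 s
GM = 5.422 × 10^20 m³/s²
Kepler's third law: a³ = GM T² / (4π²)
T² = 1.3675 × 10^6 s²
a³ = (5.422 × 10^20) × (1.3675 × 10^6) / (4π²) = 1.87813 × 10^25 m³
a = (a³)^(1/3) = 2.65812 × 10^8 m ≈ 2.658 × 10^8 m

Final answer: 2.658 × 10^8 m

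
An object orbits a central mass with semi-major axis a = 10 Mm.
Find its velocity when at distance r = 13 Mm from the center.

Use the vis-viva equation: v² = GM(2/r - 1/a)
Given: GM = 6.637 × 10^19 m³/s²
a = 10 Mm = 1 × 10^7 m
r = 13 Mm = 1.3 × 10^7 m
GM = 6.637 × 10^19 m³/s²
2/r − 1/a = 1.53846 × 10^-7 − 1 × 10^-7 = 5.38462 × 10^-8 m⁻¹
v² = GM (2/r − 1/a) = 3.57377 × 10^12 m²/s²
v = 1.89044 × 10^6 m/s ≈ 1890 km/s

Final answer: 1890 km/s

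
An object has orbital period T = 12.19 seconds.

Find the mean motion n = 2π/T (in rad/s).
T = 12.19 seconds
n = 2π / 12.19 s = 0.515438 rad/s ≈ 0.5154 rad/s

Final answer: n = 0.5154 rad/s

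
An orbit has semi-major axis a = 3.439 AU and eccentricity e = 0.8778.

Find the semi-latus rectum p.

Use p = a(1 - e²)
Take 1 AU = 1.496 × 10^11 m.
a = 3.439 AU = 5.14474 × 10^11 m
e = 0.8778,  e² = 0.770533,  1 − e² = 0.229467
p = a(1 − e²) = 5.14474 × 10^11 m × 0.229467 = 1.18055 × 10^11 m ≈ 0.7891 AU

Final answer: p = 0.7891 AU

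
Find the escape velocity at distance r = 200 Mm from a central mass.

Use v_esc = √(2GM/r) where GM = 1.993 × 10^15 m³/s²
r = 200 Mm = 2 × 10^8 m
GM = 1.993 × 10^15 m³/s²
2GM/r = 2 × (1.993 × 10^15) / (2 × 10^8) = 1.993 × 10^7 m²/s²
v_esc = √(2GM/r) = 4464.3 m/s ≈ 4.464 km/s

Final answer: 4.464 km/s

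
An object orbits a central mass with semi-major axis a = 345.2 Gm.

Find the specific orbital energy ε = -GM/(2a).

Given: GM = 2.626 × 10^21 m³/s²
a = 345.2 Gm = 3.452 × 10^11 m
GM = 2.626 × 10^21 m³/s²
2a = 6.904 × 10^11 m
ε = −GM/(2a) = -3.80359 × 10^9 J/kg ≈ -3.804 GJ/kg

Final answer: -3.804 GJ/kg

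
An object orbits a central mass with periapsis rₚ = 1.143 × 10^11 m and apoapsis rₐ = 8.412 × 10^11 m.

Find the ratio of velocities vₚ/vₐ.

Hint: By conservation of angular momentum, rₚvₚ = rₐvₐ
rₚ = 1.143 × 10^11 m
rₐ = 8.412 × 10^11 m
rₚvₚ = rₐvₐ  ⇒  vₚ/vₐ = rₐ/rₚ
vₚ/vₐ = (8.412 × 10^11) / (1.143 × 10^11) = 7.35958

Final answer: vₚ/vₐ = 7.36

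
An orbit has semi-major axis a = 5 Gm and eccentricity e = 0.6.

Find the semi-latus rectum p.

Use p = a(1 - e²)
a = 5 Gm = 5 × 10^9 m
e = 0.6,  e² = 0.36,  1 − e² = 0.64
p = a(1 − e²) = 5 × 10^9 m × 0.64 = 3.2 × 10^9 m ≈ 3.2 Gm

Final answer: p = 3.2 Gm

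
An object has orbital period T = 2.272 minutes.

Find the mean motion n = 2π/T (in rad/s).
T = 2.272 minutes = 136.32 s
n = 2π / 136.32 s = 0.0460914 rad/s ≈ 0.04609 rad/s

Final answer: n = 0.04609 rad/s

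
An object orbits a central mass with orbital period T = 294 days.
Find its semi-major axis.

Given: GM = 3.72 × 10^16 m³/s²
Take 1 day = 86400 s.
T = 294 days = 2.54016 × 10^7 s
GM = 3.72 × 10^16 m³/s²
Kepler's third law: a³ = GM T² / (4π²)
T² = 6.45241 × 10^14 s²
a³ = (3.72 × 10^16) × (6.45241 × 10^14) / (4π²) = 6.08002 × 10^29 m³
a = (a³)^(1/3) = 8.47166 × 10^9 m ≈ 8.472 Gm

Final answer: 8.472 Gm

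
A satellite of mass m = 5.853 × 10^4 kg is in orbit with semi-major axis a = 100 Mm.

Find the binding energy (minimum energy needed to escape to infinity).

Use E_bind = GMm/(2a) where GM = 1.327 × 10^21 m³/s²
a = 100 Mm = 1 × 10^8 m
GM = 1.327 × 10^21 m³/s²
m = 5.853 × 10^4 kg
GMm = 1.327 × 10^21 × 58530 = 7.76693 × 10^25 m³·kg/s²
2a = 2 × 10^8 m
E_bind = GMm/(2a) = 3.88347 × 10^17 J ≈ 388.3 PJ

Final answer: 388.3 PJ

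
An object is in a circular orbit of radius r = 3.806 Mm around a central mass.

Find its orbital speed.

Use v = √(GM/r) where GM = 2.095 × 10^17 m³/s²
r = 3.806 Mm = 3.806 × 10^6 m
GM = 2.095 × 10^17 m³/s²
GM/r = (2.095 × 10^17) / (3.806 × 10^6) = 5.50447 × 10^10 m²/s²
v = √(GM/r) = 234616 m/s ≈ 234.6 km/s

Final answer: 234.6 km/s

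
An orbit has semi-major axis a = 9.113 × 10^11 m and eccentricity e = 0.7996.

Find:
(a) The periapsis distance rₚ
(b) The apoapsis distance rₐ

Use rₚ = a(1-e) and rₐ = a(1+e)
a = 9.113 × 10^11 m
e = 0.7996:  1 − e = 0.2004,  1 + e = 1.7996
(a) rₚ = a(1 − e) = 9.113 × 10^11 m × 0.2004 = 1.82625 × 10^11 m ≈ 1.826 × 10^11 m
(b) rₐ = a(1 + e) = 9.113 × 10^11 m × 1.7996 = 1.63998 × 10^12 m ≈ 1.64 × 10^12 m

Final answer:
(a) rₚ = 1.826 × 10^11 m
(b) rₐ = 1.64 × 10^12 m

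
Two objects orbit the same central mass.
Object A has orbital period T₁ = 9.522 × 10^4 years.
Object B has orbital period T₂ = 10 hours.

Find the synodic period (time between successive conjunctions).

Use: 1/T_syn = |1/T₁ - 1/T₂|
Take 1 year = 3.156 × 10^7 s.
T₁ = 9.522 × 10^4 years = 3.00514 × 10^12 s
T₂ = 10 hours = 36000 s
1/T₁ = 3.32763 × 10^-13 s⁻¹
1/T₂ = 2.77778 × 10^-5 s⁻¹
|1/T₁ − 1/T₂| = 2.77778 × 10^-5 s⁻¹
T_syn = 1 / |1/T₁ − 1/T₂| = 36000 s ≈ 10 hours

Final answer: T_syn = 10 hours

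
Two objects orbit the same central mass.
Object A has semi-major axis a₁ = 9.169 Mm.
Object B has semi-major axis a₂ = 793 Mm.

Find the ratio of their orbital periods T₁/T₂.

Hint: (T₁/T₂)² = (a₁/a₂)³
a₁ = 9.169 Mm = 9.169 × 10^6 m
a₂ = 793 Mm = 7.93 × 10^8 m
a₁/a₂ = 0.0115624
T₁/T₂ = (a₁/a₂)^(3/2) = (0.0115624)^1.5 = 0.00124329

Final answer: T₁/T₂ = 0.001243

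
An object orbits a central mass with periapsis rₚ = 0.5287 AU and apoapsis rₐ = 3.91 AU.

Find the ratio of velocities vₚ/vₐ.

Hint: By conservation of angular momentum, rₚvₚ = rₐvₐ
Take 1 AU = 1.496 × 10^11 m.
rₚ = 0.5287 AU = 7.90935 × 10^10 m
rₐ = 3.91 AU = 5.84936 × 10^11 m
rₚvₚ = rₐvₐ  ⇒  vₚ/vₐ = rₐ/rₚ
vₚ/vₐ = (5.84936 × 10^11) / (7.90935 × 10^10) = 7.3955

Final answer: vₚ/vₐ = 7.395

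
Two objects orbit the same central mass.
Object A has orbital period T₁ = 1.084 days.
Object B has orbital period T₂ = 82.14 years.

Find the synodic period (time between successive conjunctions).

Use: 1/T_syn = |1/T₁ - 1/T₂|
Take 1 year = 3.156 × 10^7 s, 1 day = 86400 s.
T₁ = 1.084 days = 93657.6 s
T₂ = 82.14 years = 2.59234 × 10^9 s
1/T₁ = 1.06772 × 10^-5 s⁻¹
1/T₂ = 3.85752 × 10^-10 s⁻¹
|1/T₁ − 1/T₂| = 1.06768 × 10^-5 s⁻¹
T_syn = 1 / |1/T₁ − 1/T₂| = 93661 s ≈ 1.084 days

Final answer: T_syn = 1.084 days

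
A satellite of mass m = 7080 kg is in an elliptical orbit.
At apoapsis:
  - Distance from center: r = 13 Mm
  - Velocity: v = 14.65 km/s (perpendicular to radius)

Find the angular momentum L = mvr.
r = 13 Mm = 1.3 × 10^7 m
v = 14.65 km/s = 14650 m/s
vr = 14650 × 1.3 × 10^7 = 1.9045 × 10^11 m²/s
L = m × vr = 7080 × 1.9045 × 10^11 = 1.34839 × 10^15 kg·m²/s ≈ 1.348 × 10^15 kg·m²/s

Final answer: L = 1.348 × 10^15 kg·m²/s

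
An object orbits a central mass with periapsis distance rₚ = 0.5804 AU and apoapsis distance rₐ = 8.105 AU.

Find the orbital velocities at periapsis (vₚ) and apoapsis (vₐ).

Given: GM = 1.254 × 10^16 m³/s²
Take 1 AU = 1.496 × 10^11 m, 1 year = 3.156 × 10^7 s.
rₚ = 0.5804 AU = 8.68278 × 10^10 m
rₐ = 8.105 AU = 1.21251 × 10^12 m
GM = 1.254 × 10^16 m³/s²
a = (rₚ + rₐ)/2 = 6.49668 × 10^11 m
Vis-viva: v² = GM (2/r − 1/a)
vₚ² = 1.254 × 10^16 × (2.30341 × 10^-11 − 1.53925 × 10^-12) = 269545 m²/s²
vₚ = 519.178 m/s ≈ 0.1095 AU/year
vₐ² = 1.254 × 10^16 × (1.64947 × 10^-12 − 1.53925 × 10^-12) = 1382.23 m²/s²
vₐ = 37.1784 m/s ≈ 37.18 m/s

Final answer: vₚ = 0.1095 AU/year, vₐ = 37.18 m/s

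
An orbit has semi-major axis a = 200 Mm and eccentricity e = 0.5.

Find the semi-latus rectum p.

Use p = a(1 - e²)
a = 200 Mm = 2 × 10^8 m
e = 0.5,  e² = 0.25,  1 − e² = 0.75
p = a(1 − e²) = 2 × 10^8 m × 0.75 = 1.5 × 10^8 m ≈ 150 Mm

Final answer: p = 150 Mm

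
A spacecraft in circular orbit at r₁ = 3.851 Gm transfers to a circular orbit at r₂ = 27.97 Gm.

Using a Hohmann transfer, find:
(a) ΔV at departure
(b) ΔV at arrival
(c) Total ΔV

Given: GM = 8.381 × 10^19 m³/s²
r₁ = 3.851 Gm = 3.851 × 10^9 m
r₂ = 27.97 Gm = 2.797 × 10^10 m
GM = 8.381 × 10^19 m³/s²
Transfer ellipse: a_t = (r₁ + r₂)/2 = 1.59105 × 10^10 m
Circular speed at r₁: v₁ = √(GM/r₁) = 147523 m/s
Transfer speed at r₁ (periapsis): v₁ₜ = √(GM(2/r₁ − 1/a_t)) = 195598 m/s
(a) ΔV₁ = v₁ₜ − v₁ = 48075 m/s ≈ 48.07 km/s
Circular speed at r₂: v₂ = √(GM/r₂) = 54739.6 m/s
Transfer speed at r₂ (apoapsis): v₂ₜ = √(GM(2/r₂ − 1/a_t)) = 26930.6 m/s
(b) ΔV₂ = v₂ − v₂ₜ = 27809 m/s ≈ 27.81 km/s
(c) ΔV_total = ΔV₁ + ΔV₂ = 75884 m/s ≈ 75.88 km/s

Final answer:
(a) ΔV₁ = 48.07 km/s
(b) ΔV₂ = 27.81 km/s
(c) ΔV_total = 75.88 km/s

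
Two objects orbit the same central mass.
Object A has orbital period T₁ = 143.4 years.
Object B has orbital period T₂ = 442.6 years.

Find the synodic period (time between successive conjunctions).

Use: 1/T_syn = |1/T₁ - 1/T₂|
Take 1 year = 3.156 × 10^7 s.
T₁ = 143.4 years = 4.5257 × 10^9 s
T₂ = 442.6 years = 1.39685 × 10^10 s
1/T₁ = 2.2096 × 10^-10 s⁻¹
1/T₂ = 7.15899 × 10^-11 s⁻¹
|1/T₁ − 1/T₂| = 1.4937 × 10^-10 s⁻¹
T_syn = 1 / |1/T₁ − 1/T₂| = 6.69477 × 10^9 s ≈ 212.1 years

Final answer: T_syn = 212.1 years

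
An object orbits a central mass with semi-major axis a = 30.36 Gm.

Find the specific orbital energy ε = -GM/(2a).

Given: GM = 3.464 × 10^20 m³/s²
a = 30.36 Gm = 3.036 × 10^10 m
GM = 3.464 × 10^20 m³/s²
2a = 6.072 × 10^10 m
ε = −GM/(2a) = -5.70487 × 10^9 J/kg ≈ -5.705 GJ/kg

Final answer: -5.705 GJ/kg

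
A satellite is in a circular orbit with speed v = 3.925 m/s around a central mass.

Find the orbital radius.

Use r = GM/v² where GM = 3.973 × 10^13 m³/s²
v = 3.925 m/s
GM = 3.973 × 10^13 m³/s²
v² = 15.4056 m²/s²
r = GM/v² = (3.973 × 10^13) / 15.4056 = 2.57893 × 10^12 m ≈ 2.579 Tm

Final answer: 2.579 Tm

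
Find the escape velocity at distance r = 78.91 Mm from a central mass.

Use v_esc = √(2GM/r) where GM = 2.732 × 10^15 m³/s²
r = 78.91 Mm = 7.891 × 10^7 m
GM = 2.732 × 10^15 m³/s²
2GM/r = 2 × (2.732 × 10^15) / (7.891 × 10^7) = 6.92434 × 10^7 m²/s²
v_esc = √(2GM/r) = 8321.26 m/s ≈ 8.321 km/s

Final answer: 8.321 km/s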